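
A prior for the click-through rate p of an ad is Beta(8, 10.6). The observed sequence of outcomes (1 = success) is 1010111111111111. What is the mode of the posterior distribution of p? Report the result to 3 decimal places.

p̂_MAP = 0.644

Prior: Beta(8, 10.6).
Data: 14 successes in 16 trials (from the sequence). The binomial likelihood contributes p^14(1−p)^2, so the posterior is Beta(8+14, 10.6+2) = Beta(22, 12.6).
For Beta(a, b) with a, b > 1 the mode is (a−1)/(a+b−2) = 21/32.6 ≈ 0.644.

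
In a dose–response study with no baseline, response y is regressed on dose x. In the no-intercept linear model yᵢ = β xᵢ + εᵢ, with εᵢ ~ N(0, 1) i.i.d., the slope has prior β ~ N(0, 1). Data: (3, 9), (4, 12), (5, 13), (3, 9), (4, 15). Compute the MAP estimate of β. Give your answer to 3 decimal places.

β̂_MAP = 2.987

log p(β | y) = −Σ(yᵢ − βxᵢ)²/(2·1) − β²/(2·1) + const.
Setting the derivative to zero: Σxᵢ(yᵢ − βxᵢ)/1 − β/1 = 0, so β = Σxᵢyᵢ / (Σxᵢ² + σ²/τ²).
Σxᵢyᵢ = 3·9 + 4·12 + 5·13 + 3·9 + 4·15 = 227; Σxᵢ² = 75; σ²/τ² = 1.
β̂_MAP = 227 / (75 + 1) = 227/76 ≈ 2.987.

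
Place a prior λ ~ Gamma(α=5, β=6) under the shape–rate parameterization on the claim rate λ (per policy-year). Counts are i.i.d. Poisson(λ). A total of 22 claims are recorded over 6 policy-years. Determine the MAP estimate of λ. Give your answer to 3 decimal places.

Σxᵢ = 22, n = 6.
Posterior ∝ λ^4e^(−6λ) · λ^22e^(−6λ) = λ^26e^(−12λ), i.e. Gamma(shape=27, rate=12).
The mode of a Gamma(a, b) with a ≥ 1 (shape–rate) is (a−1)/b = 26/12 ≈ 2.167.

λ̂_MAP = 2.167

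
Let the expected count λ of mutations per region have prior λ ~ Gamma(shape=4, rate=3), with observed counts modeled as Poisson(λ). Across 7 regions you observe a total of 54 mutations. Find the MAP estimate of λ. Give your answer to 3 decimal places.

Σxᵢ = 54, n = 7.
Posterior ∝ λ^3e^(−3λ) · λ^54e^(−7λ) = λ^57e^(−10λ), i.e. Gamma(shape=58, rate=10).
The mode of a Gamma(a, b) with a ≥ 1 (shape–rate) is (a−1)/b = 57/10 ≈ 5.700.

λ̂_MAP = 5.700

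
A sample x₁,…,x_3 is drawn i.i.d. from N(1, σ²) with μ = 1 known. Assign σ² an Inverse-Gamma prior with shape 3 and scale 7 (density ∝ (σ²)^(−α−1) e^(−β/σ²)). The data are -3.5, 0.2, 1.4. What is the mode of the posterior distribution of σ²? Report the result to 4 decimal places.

σ̂²_MAP = 3.1864

Sum of squared deviations about the known mean: SS = (-3.5−1)² + (0.2−1)² + (1.4−1)² = 21.05.
The Normal likelihood contributes (σ²)^(−n/2) exp(−SS/(2σ²)), so the posterior is Inverse-Gamma(α + n/2, β + SS/2) = Inverse-Gamma(4.5, 17.525).
The mode of Inverse-Gamma(a, b) is b/(a+1) = 17.525/5.5 ≈ 3.1864.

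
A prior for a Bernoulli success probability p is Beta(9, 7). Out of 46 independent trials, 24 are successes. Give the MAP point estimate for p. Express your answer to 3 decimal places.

Prior: Beta(9, 7).
Data: 24 successes in 46 trials. The binomial likelihood contributes p^24(1−p)^22, so the posterior is Beta(9+24, 7+22) = Beta(33, 29).
For Beta(a, b) with a, b > 1 the mode is (a−1)/(a+b−2) = 32/60 ≈ 0.533.

p̂_MAP = 0.533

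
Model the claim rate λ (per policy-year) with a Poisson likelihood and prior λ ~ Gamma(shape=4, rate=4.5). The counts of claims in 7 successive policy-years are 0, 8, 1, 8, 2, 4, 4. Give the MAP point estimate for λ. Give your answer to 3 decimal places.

Σxᵢ = 0+8+1+8+2+4+4 = 27, with n = 7.
Posterior ∝ λ^3e^(−4.5λ) · λ^27e^(−7λ) = λ^30e^(−11.5λ), i.e. Gamma(shape=31, rate=11.5).
The mode of a Gamma(a, b) with a ≥ 1 (shape–rate) is (a−1)/b = 30/11.5 ≈ 2.609.

λ̂_MAP = 2.609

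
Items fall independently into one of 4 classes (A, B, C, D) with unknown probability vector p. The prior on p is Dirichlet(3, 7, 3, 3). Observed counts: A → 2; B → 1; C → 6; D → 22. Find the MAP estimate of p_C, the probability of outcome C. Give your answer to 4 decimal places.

MAP estimate of p_C = 0.1860

The posterior is Dirichlet(αᵢ + nᵢ) = Dirichlet(5, 8, 9, 25).
For a Dirichlet(a₁,…,a_K) with all aᵢ > 1, the mode has j-th component (aⱼ − 1)/(Σaᵢ − K).
Here Σaᵢ = 47 and K = 4, so p_C = (9 − 1)/(47 − 4) = 8/43 ≈ 0.1860.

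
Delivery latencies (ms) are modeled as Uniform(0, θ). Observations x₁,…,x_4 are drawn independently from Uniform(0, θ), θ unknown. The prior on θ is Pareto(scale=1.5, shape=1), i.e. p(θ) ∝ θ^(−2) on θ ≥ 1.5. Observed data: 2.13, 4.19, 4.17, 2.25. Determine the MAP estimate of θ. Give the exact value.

The Uniform(0, θ) likelihood is θ^(−n) for θ ≥ max(xᵢ), zero otherwise. Here max(xᵢ) = 4.19.
Posterior ∝ θ^(−2) · θ^(−4) = θ^(−6) on θ ≥ max(1.5, 4.19) = 4.19.
This density is strictly decreasing in θ, so the posterior mode lies at the lower boundary of the support.

θ̂_MAP = 4.19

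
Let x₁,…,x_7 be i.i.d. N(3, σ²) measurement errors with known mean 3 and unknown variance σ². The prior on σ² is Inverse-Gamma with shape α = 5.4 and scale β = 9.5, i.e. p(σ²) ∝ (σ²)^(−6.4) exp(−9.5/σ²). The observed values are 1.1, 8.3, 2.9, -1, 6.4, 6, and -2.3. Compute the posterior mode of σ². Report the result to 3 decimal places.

Sum of squared deviations about the known mean: SS = (1.1−3)² + (8.3−3)² + (2.9−3)² + (-1−3)² + (6.4−3)² + (6−3)² + (-2.3−3)² = 96.36.
The Normal likelihood contributes (σ²)^(−n/2) exp(−SS/(2σ²)), so the posterior is Inverse-Gamma(α + n/2, β + SS/2) = Inverse-Gamma(8.9, 57.68).
The mode of Inverse-Gamma(a, b) is b/(a+1) = 57.68/9.9 ≈ 5.826.

σ̂²_MAP = 5.826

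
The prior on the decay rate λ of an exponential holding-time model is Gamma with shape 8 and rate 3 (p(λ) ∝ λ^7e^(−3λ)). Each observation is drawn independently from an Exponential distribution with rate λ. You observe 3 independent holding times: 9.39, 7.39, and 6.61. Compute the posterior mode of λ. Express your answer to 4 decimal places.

λ̂_MAP = 0.3789

The Exponential(rate=λ) likelihood is ∝ λ^n e^(−λΣtᵢ). Here n = 3 and Σtᵢ = 9.39 + 7.39 + 6.61 = 23.39.
Posterior ∝ λ^7e^(−3λ) · λ^3e^(−23.39λ) = λ^10e^(−26.39λ), i.e. Gamma(11, 26.39).
Mode = (a−1)/b = 10/26.39 ≈ 0.3789.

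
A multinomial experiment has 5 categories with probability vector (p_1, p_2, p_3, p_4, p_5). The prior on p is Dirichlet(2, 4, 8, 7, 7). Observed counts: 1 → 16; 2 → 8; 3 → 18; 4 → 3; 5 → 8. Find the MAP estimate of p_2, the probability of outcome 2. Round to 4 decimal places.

The posterior is Dirichlet(αᵢ + nᵢ) = Dirichlet(18, 12, 26, 10, 15).
For a Dirichlet(a₁,…,a_K) with all aᵢ > 1, the mode has j-th component (aⱼ − 1)/(Σaᵢ − K).
Here Σaᵢ = 81 and K = 5, so p_2 = (12 − 1)/(81 − 5) = 11/76 ≈ 0.1447.

MAP estimate: 0.1447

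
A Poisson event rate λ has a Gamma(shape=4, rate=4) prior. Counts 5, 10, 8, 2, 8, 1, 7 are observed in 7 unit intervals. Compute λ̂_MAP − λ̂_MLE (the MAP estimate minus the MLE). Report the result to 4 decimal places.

MAP − MLE = -1.8571

Σxᵢ = 41. Posterior is Gamma(45, 11); MAP = (45−1)/11 = 44/11 ≈ 4.00000.
MLE = x̄ = 41/7 ≈ 5.85714.
Difference = 44/11 − 41/7 = -13/7 ≈ -1.8571.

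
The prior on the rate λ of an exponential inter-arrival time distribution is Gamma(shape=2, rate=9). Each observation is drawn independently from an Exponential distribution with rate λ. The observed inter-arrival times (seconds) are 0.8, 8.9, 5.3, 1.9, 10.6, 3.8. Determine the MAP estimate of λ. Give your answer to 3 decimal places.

λ̂_MAP = 0.174

The Exponential(rate=λ) likelihood is ∝ λ^n e^(−λΣtᵢ). Here n = 6 and Σtᵢ = 0.8 + 8.9 + 5.3 + 1.9 + 10.6 + 3.8 = 31.3.
Posterior ∝ λe^(−9λ) · λ^6e^(−31.3λ) = λ^7e^(−40.3λ), i.e. Gamma(8, 40.3).
Mode = (a−1)/b = 7/40.3 ≈ 0.174.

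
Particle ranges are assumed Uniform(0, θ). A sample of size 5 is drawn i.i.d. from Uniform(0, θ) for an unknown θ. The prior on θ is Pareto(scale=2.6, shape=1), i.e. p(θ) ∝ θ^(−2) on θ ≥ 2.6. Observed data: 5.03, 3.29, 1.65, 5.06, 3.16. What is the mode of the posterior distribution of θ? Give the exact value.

θ̂_MAP = 5.06

The Uniform(0, θ) likelihood is θ^(−n) for θ ≥ max(xᵢ), zero otherwise. Here max(xᵢ) = 5.06.
Posterior ∝ θ^(−2) · θ^(−5) = θ^(−7) on θ ≥ max(2.6, 5.06) = 5.06.
This density is strictly decreasing in θ, so the posterior mode lies at the lower boundary of the support.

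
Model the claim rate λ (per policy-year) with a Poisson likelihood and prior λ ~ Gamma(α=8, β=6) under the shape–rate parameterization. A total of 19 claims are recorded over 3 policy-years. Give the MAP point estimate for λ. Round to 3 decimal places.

λ̂_MAP = 2.889

Σxᵢ = 19, n = 3.
Posterior ∝ λ^7e^(−6λ) · λ^19e^(−3λ) = λ^26e^(−9λ), i.e. Gamma(shape=27, rate=9).
The mode of a Gamma(a, b) with a ≥ 1 (shape–rate) is (a−1)/b = 26/9 ≈ 2.889.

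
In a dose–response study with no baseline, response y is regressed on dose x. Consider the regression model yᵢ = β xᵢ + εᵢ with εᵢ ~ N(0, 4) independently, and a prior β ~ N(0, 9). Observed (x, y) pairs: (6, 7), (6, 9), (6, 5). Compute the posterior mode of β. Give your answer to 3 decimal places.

β̂_MAP = 1.162

log p(β | y) = −Σ(yᵢ − βxᵢ)²/(2·4) − β²/(2·9) + const.
Setting the derivative to zero: Σxᵢ(yᵢ − βxᵢ)/4 − β/9 = 0, so β = Σxᵢyᵢ / (Σxᵢ² + σ²/τ²).
Σxᵢyᵢ = 6·7 + 6·9 + 6·5 = 126; Σxᵢ² = 108; σ²/τ² = 4/9.
β̂_MAP = 126 / (108 + 4/9) = 126/(976/9) = 567/488 ≈ 1.162.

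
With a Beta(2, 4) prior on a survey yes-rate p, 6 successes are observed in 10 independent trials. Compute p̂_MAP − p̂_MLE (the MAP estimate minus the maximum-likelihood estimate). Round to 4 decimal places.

Posterior is Beta(8, 8); MAP = (8−1)/(16−2) = 7/14 ≈ 0.50000.
MLE ignores the prior: p̂_MLE = k/n = 6/10 ≈ 0.60000.
Difference = 7/14 − 6/10 = -1/10 ≈ -0.1000.

MAP − MLE = -0.1000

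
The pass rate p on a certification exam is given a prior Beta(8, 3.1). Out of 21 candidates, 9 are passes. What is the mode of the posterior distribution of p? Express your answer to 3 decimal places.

Prior: Beta(8, 3.1).
Data: 9 successes in 21 trials. The binomial likelihood contributes p^9(1−p)^12, so the posterior is Beta(8+9, 3.1+12) = Beta(17, 15.1).
For Beta(a, b) with a, b > 1 the mode is (a−1)/(a+b−2) = 16/30.1 ≈ 0.532.

p̂_MAP = 0.532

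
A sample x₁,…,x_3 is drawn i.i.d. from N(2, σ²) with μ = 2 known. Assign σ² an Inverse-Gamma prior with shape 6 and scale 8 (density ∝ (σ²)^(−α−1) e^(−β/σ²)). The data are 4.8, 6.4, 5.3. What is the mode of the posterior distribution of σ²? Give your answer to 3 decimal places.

σ̂²_MAP = 3.182

Sum of squared deviations about the known mean: SS = (4.8−2)² + (6.4−2)² + (5.3−2)² = 38.09.
The Normal likelihood contributes (σ²)^(−n/2) exp(−SS/(2σ²)), so the posterior is Inverse-Gamma(α + n/2, β + SS/2) = Inverse-Gamma(7.5, 27.045).
The mode of Inverse-Gamma(a, b) is b/(a+1) = 27.045/8.5 ≈ 3.182.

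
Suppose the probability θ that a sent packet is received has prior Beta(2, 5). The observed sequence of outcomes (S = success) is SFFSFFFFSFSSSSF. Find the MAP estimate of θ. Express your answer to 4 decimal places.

Prior: Beta(2, 5).
Data: 7 successes in 15 trials (from the sequence). The binomial likelihood contributes θ^7(1−θ)^8, so the posterior is Beta(2+7, 5+8) = Beta(9, 13).
For Beta(a, b) with a, b > 1 the mode is (a−1)/(a+b−2) = 8/20 ≈ 0.4000.

θ̂_MAP = 0.4000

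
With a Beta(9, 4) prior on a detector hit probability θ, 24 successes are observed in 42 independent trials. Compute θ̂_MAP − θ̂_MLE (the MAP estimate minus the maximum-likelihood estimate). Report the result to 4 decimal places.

MAP − MLE = 0.0323

Posterior is Beta(33, 22); MAP = (33−1)/(55−2) = 32/53 ≈ 0.60377.
MLE ignores the prior: θ̂_MLE = k/n = 24/42 ≈ 0.57143.
Difference = 32/53 − 24/42 = 12/371 ≈ 0.0323.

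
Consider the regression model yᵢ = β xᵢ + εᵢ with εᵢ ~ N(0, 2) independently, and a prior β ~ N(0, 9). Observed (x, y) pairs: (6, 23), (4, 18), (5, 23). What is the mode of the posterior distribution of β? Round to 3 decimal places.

log p(β | y) = −Σ(yᵢ − βxᵢ)²/(2·2) − β²/(2·9) + const.
Setting the derivative to zero: Σxᵢ(yᵢ − βxᵢ)/2 − β/9 = 0, so β = Σxᵢyᵢ / (Σxᵢ² + σ²/τ²).
Σxᵢyᵢ = 6·23 + 4·18 + 5·23 = 325; Σxᵢ² = 77; σ²/τ² = 2/9.
β̂_MAP = 325 / (77 + 2/9) = 325/(695/9) = 585/139 ≈ 4.209.

β̂_MAP = 4.209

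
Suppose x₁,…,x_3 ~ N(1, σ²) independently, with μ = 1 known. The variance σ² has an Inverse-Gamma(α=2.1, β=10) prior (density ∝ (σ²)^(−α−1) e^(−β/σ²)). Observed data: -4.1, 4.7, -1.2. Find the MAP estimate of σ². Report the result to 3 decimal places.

Sum of squared deviations about the known mean: SS = (-4.1−1)² + (4.7−1)² + (-1.2−1)² = 44.54.
The Normal likelihood contributes (σ²)^(−n/2) exp(−SS/(2σ²)), so the posterior is Inverse-Gamma(α + n/2, β + SS/2) = Inverse-Gamma(3.6, 32.27).
The mode of Inverse-Gamma(a, b) is b/(a+1) = 32.27/4.6 ≈ 7.015.

σ̂²_MAP = 7.015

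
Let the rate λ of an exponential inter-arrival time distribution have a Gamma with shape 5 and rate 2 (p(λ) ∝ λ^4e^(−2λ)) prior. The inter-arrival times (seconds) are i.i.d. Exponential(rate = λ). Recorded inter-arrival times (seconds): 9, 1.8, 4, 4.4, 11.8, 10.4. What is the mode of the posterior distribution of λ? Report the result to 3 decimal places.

λ̂_MAP = 0.230

The Exponential(rate=λ) likelihood is ∝ λ^n e^(−λΣtᵢ). Here n = 6 and Σtᵢ = 9 + 1.8 + 4 + 4.4 + 11.8 + 10.4 = 41.4.
Posterior ∝ λ^4e^(−2λ) · λ^6e^(−41.4λ) = λ^10e^(−43.4λ), i.e. Gamma(11, 43.4).
Mode = (a−1)/b = 10/43.4 ≈ 0.230.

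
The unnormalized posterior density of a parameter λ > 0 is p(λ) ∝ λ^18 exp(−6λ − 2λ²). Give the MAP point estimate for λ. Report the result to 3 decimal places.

ℓ'(λ) = 18/λ − 6 − 4λ. Setting this to zero and multiplying by λ: 4λ² + 6λ − 18 = 0.
λ = (−6 + √(6² + 4·4·18)) / (2·4) = (−6 + √324) / 8 = (−6 + 18)/8 = 3/2.
ℓ''(λ) = −18/λ² − 4 < 0, confirming a maximum.

λ̂_MAP = 1.500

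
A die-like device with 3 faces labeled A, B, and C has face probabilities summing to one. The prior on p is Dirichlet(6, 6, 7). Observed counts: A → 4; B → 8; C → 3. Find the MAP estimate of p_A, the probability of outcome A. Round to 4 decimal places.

The posterior is Dirichlet(αᵢ + nᵢ) = Dirichlet(10, 14, 10).
For a Dirichlet(a₁,…,a_K) with all aᵢ > 1, the mode has j-th component (aⱼ − 1)/(Σaᵢ − K).
Here Σaᵢ = 34 and K = 3, so p_A = (10 − 1)/(34 − 3) = 9/31 ≈ 0.2903.

MAP estimate of p_A = 0.2903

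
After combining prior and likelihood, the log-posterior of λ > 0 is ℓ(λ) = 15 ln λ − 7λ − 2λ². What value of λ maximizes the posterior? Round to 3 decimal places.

ℓ'(λ) = 15/λ − 7 − 4λ. Setting this to zero and multiplying by λ: 4λ² + 7λ − 15 = 0.
λ = (−7 + √(7² + 4·4·15)) / (2·4) = (−7 + √289) / 8 = (−7 + 17)/8 = 5/4.
ℓ''(λ) = −15/λ² − 4 < 0, confirming a maximum.

λ̂_MAP = 1.250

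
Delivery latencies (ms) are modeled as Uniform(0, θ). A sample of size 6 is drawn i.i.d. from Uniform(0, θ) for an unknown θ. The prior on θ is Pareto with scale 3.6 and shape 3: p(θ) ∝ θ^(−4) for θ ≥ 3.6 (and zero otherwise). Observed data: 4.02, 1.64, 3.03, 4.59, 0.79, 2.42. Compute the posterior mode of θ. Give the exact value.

The Uniform(0, θ) likelihood is θ^(−n) for θ ≥ max(xᵢ), zero otherwise. Here max(xᵢ) = 4.59.
Posterior ∝ θ^(−4) · θ^(−6) = θ^(−10) on θ ≥ max(3.6, 4.59) = 4.59.
This density is strictly decreasing in θ, so the posterior mode lies at the lower boundary of the support.

θ̂_MAP = 4.59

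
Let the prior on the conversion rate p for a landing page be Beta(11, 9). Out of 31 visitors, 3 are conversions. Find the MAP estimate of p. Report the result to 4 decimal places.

Prior: Beta(11, 9).
Data: 3 successes in 31 trials. The binomial likelihood contributes p^3(1−p)^28, so the posterior is Beta(11+3, 9+28) = Beta(14, 37).
For Beta(a, b) with a, b > 1 the mode is (a−1)/(a+b−2) = 13/49 ≈ 0.2653.

p̂_MAP = 0.2653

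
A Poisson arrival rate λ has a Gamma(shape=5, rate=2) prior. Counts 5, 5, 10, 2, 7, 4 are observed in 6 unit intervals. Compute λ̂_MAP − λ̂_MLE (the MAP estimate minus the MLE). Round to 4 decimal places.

Σxᵢ = 33. Posterior is Gamma(38, 8); MAP = (38−1)/8 = 37/8 ≈ 4.62500.
MLE = x̄ = 33/6 ≈ 5.50000.
Difference = 37/8 − 33/6 = -7/8 ≈ -0.8750.

MAP − MLE = -0.8750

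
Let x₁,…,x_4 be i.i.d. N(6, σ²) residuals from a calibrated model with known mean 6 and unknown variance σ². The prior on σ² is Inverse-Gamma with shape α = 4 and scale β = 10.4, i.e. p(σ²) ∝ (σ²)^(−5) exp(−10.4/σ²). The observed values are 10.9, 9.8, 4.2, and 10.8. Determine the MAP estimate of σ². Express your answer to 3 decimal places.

σ̂²_MAP = 6.109

Sum of squared deviations about the known mean: SS = (10.9−6)² + (9.8−6)² + (4.2−6)² + (10.8−6)² = 64.73.
The Normal likelihood contributes (σ²)^(−n/2) exp(−SS/(2σ²)), so the posterior is Inverse-Gamma(α + n/2, β + SS/2) = Inverse-Gamma(6, 42.765).
The mode of Inverse-Gamma(a, b) is b/(a+1) = 42.765/7 ≈ 6.109.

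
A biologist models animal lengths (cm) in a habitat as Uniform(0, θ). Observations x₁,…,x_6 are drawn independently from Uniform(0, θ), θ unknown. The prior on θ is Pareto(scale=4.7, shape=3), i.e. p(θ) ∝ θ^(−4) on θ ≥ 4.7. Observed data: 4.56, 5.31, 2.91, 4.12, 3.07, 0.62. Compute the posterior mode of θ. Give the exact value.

The Uniform(0, θ) likelihood is θ^(−n) for θ ≥ max(xᵢ), zero otherwise. Here max(xᵢ) = 5.31.
Posterior ∝ θ^(−4) · θ^(−6) = θ^(−10) on θ ≥ max(4.7, 5.31) = 5.31.
This density is strictly decreasing in θ, so the posterior mode lies at the lower boundary of the support.

θ̂_MAP = 5.31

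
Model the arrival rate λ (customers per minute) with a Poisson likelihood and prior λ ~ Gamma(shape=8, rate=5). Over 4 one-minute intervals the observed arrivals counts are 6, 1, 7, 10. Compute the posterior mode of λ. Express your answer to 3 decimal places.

λ̂_MAP = 3.444

Σxᵢ = 6+1+7+10 = 24, with n = 4.
Posterior ∝ λ^7e^(−5λ) · λ^24e^(−4λ) = λ^31e^(−9λ), i.e. Gamma(shape=32, rate=9).
The mode of a Gamma(a, b) with a ≥ 1 (shape–rate) is (a−1)/b = 31/9 ≈ 3.444.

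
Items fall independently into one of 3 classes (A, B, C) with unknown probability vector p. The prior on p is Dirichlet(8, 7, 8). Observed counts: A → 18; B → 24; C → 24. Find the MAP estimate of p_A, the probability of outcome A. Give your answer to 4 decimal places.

MAP estimate of p_A = 0.2907

The posterior is Dirichlet(αᵢ + nᵢ) = Dirichlet(26, 31, 32).
For a Dirichlet(a₁,…,a_K) with all aᵢ > 1, the mode has j-th component (aⱼ − 1)/(Σaᵢ − K).
Here Σaᵢ = 89 and K = 3, so p_A = (26 − 1)/(89 − 3) = 25/86 ≈ 0.2907.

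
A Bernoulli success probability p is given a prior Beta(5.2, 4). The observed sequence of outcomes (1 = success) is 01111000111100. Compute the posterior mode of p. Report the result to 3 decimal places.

Prior: Beta(5.2, 4).
Data: 8 successes in 14 trials (from the sequence). The binomial likelihood contributes p^8(1−p)^6, so the posterior is Beta(5.2+8, 4+6) = Beta(13.2, 10).
For Beta(a, b) with a, b > 1 the mode is (a−1)/(a+b−2) = 12.2/21.2 ≈ 0.575.

p̂_MAP = 0.575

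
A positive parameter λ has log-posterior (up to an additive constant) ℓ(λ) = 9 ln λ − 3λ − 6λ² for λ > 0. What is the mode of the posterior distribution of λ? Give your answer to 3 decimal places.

λ̂_MAP = 0.750

ℓ'(λ) = 9/λ − 3 − 12λ. Setting this to zero and multiplying by λ: 12λ² + 3λ − 9 = 0.
λ = (−3 + √(3² + 4·12·9)) / (2·12) = (−3 + √441) / 24 = (−3 + 21)/24 = 3/4.
ℓ''(λ) = −9/λ² − 12 < 0, confirming a maximum.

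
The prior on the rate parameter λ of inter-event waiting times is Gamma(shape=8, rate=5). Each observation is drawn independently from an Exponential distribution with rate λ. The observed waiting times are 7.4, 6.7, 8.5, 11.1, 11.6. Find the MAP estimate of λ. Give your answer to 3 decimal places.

The Exponential(rate=λ) likelihood is ∝ λ^n e^(−λΣtᵢ). Here n = 5 and Σtᵢ = 7.4 + 6.7 + 8.5 + 11.1 + 11.6 = 45.3.
Posterior ∝ λ^7e^(−5λ) · λ^5e^(−45.3λ) = λ^12e^(−50.3λ), i.e. Gamma(13, 50.3).
Mode = (a−1)/b = 12/50.3 ≈ 0.239.

λ̂_MAP = 0.239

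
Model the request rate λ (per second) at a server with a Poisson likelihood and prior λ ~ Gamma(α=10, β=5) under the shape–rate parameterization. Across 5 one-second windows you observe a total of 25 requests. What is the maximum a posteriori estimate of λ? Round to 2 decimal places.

λ̂_MAP = 3.40

Σxᵢ = 25, n = 5.
Posterior ∝ λ^9e^(−5λ) · λ^25e^(−5λ) = λ^34e^(−10λ), i.e. Gamma(shape=35, rate=10).
The mode of a Gamma(a, b) with a ≥ 1 (shape–rate) is (a−1)/b = 34/10 ≈ 3.40.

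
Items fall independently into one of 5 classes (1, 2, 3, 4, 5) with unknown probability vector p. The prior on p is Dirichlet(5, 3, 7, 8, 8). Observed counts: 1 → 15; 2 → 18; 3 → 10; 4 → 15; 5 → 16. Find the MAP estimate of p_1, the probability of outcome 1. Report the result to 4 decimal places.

MAP estimate: 0.1900

The posterior is Dirichlet(αᵢ + nᵢ) = Dirichlet(20, 21, 17, 23, 24).
For a Dirichlet(a₁,…,a_K) with all aᵢ > 1, the mode has j-th component (aⱼ − 1)/(Σaᵢ − K).
Here Σaᵢ = 105 and K = 5, so p_1 = (20 − 1)/(105 − 5) = 19/100 ≈ 0.1900.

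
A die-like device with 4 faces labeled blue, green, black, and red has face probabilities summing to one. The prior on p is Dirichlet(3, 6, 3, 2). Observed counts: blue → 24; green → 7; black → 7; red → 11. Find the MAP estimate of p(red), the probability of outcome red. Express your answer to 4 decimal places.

The posterior is Dirichlet(αᵢ + nᵢ) = Dirichlet(27, 13, 10, 13).
For a Dirichlet(a₁,…,a_K) with all aᵢ > 1, the mode has j-th component (aⱼ − 1)/(Σaᵢ − K).
Here Σaᵢ = 63 and K = 4, so p(red) = (13 − 1)/(63 − 4) = 12/59 ≈ 0.2034.

MAP estimate of p(red) = 0.2034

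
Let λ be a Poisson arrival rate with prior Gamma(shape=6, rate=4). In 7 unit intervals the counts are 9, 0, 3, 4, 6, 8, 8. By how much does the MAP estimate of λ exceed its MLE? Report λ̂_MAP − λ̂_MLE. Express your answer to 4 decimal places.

MAP − MLE = -1.5195

Σxᵢ = 38. Posterior is Gamma(44, 11); MAP = (44−1)/11 = 43/11 ≈ 3.90909.
MLE = x̄ = 38/7 ≈ 5.42857.
Difference = 43/11 − 38/7 = -117/77 ≈ -1.5195.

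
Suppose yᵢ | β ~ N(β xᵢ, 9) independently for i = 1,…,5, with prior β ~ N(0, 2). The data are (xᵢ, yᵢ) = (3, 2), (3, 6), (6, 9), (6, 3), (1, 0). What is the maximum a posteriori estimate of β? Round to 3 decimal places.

β̂_MAP = 1.005

log p(β | y) = −Σ(yᵢ − βxᵢ)²/(2·9) − β²/(2·2) + const.
Setting the derivative to zero: Σxᵢ(yᵢ − βxᵢ)/9 − β/2 = 0, so β = Σxᵢyᵢ / (Σxᵢ² + σ²/τ²).
Σxᵢyᵢ = 3·2 + 3·6 + 6·9 + 6·3 + 1·0 = 96; Σxᵢ² = 91; σ²/τ² = 4.5.
β̂_MAP = 96 / (91 + 4.5) = 96/95.5 ≈ 1.005.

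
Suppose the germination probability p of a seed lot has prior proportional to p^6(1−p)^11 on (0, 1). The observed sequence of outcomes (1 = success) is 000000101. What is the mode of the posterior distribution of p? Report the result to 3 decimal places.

p̂_MAP = 0.308

The prior density ∝ p^6(1−p)^11 is the kernel of Beta(7, 12).
Data: 2 successes in 9 trials (from the sequence). The binomial likelihood contributes p^2(1−p)^7, so the posterior is Beta(7+2, 12+7) = Beta(9, 19).
For Beta(a, b) with a, b > 1 the mode is (a−1)/(a+b−2) = 8/26 ≈ 0.308.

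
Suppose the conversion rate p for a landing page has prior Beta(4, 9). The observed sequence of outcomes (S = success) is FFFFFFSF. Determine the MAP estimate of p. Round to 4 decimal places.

Prior: Beta(4, 9).
Data: 1 success in 8 trials (from the sequence). The binomial likelihood contributes p(1−p)^7, so the posterior is Beta(4+1, 9+7) = Beta(5, 16).
For Beta(a, b) with a, b > 1 the mode is (a−1)/(a+b−2) = 4/19 ≈ 0.2105.

p̂_MAP = 0.2105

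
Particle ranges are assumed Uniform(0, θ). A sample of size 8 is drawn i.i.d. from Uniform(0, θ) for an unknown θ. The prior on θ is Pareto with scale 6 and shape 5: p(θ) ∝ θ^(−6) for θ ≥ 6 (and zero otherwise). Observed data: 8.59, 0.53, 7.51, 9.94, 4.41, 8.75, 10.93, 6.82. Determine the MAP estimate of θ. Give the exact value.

θ̂_MAP = 10.93

The Uniform(0, θ) likelihood is θ^(−n) for θ ≥ max(xᵢ), zero otherwise. Here max(xᵢ) = 10.93.
Posterior ∝ θ^(−6) · θ^(−8) = θ^(−14) on θ ≥ max(6, 10.93) = 10.93.
This density is strictly decreasing in θ, so the posterior mode lies at the lower boundary of the support.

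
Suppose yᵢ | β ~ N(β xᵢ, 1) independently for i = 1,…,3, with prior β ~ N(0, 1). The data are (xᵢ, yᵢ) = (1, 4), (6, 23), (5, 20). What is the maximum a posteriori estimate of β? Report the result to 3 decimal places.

β̂_MAP = 3.841

log p(β | y) = −Σ(yᵢ − βxᵢ)²/(2·1) − β²/(2·1) + const.
Setting the derivative to zero: Σxᵢ(yᵢ − βxᵢ)/1 − β/1 = 0, so β = Σxᵢyᵢ / (Σxᵢ² + σ²/τ²).
Σxᵢyᵢ = 1·4 + 6·23 + 5·20 = 242; Σxᵢ² = 62; σ²/τ² = 1.
β̂_MAP = 242 / (62 + 1) = 242/63 ≈ 3.841.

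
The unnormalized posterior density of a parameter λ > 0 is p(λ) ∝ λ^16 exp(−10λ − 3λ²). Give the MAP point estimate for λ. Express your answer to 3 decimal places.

λ̂_MAP = 1.000

ℓ'(λ) = 16/λ − 10 − 6λ. Setting this to zero and multiplying by λ: 6λ² + 10λ − 16 = 0.
λ = (−10 + √(10² + 4·6·16)) / (2·6) = (−10 + √484) / 12 = (−10 + 22)/12 = 1.
ℓ''(λ) = −16/λ² − 6 < 0, confirming a maximum.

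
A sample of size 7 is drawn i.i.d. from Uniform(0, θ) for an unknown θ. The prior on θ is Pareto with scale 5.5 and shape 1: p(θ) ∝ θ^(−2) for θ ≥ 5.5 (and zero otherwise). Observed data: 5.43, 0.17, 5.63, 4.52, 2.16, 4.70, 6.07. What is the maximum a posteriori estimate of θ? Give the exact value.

The Uniform(0, θ) likelihood is θ^(−n) for θ ≥ max(xᵢ), zero otherwise. Here max(xᵢ) = 6.07.
Posterior ∝ θ^(−2) · θ^(−7) = θ^(−9) on θ ≥ max(5.5, 6.07) = 6.07.
This density is strictly decreasing in θ, so the posterior mode lies at the lower boundary of the support.

θ̂_MAP = 6.07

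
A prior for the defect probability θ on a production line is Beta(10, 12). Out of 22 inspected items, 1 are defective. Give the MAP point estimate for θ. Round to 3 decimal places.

θ̂_MAP = 0.238

Prior: Beta(10, 12).
Data: 1 success in 22 trials. The binomial likelihood contributes θ(1−θ)^21, so the posterior is Beta(10+1, 12+21) = Beta(11, 33).
For Beta(a, b) with a, b > 1 the mode is (a−1)/(a+b−2) = 10/42 ≈ 0.238.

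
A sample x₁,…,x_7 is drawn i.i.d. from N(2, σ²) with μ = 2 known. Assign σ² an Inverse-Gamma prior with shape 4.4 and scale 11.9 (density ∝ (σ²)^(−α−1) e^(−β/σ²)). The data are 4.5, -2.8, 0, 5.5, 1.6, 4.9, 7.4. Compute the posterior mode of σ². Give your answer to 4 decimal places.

Sum of squared deviations about the known mean: SS = (4.5−2)² + (-2.8−2)² + (0−2)² + (5.5−2)² + (1.6−2)² + (4.9−2)² + (7.4−2)² = 83.27.
The Normal likelihood contributes (σ²)^(−n/2) exp(−SS/(2σ²)), so the posterior is Inverse-Gamma(α + n/2, β + SS/2) = Inverse-Gamma(7.9, 53.535).
The mode of Inverse-Gamma(a, b) is b/(a+1) = 53.535/8.9 ≈ 6.0152.

σ̂²_MAP = 6.0152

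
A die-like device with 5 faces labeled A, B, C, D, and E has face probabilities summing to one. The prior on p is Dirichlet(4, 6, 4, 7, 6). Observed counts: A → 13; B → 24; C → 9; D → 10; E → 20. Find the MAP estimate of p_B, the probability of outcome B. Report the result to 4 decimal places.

The posterior is Dirichlet(αᵢ + nᵢ) = Dirichlet(17, 30, 13, 17, 26).
For a Dirichlet(a₁,…,a_K) with all aᵢ > 1, the mode has j-th component (aⱼ − 1)/(Σaᵢ − K).
Here Σaᵢ = 103 and K = 5, so p_B = (30 − 1)/(103 − 5) = 29/98 ≈ 0.2959.

MAP estimate of p_B = 0.2959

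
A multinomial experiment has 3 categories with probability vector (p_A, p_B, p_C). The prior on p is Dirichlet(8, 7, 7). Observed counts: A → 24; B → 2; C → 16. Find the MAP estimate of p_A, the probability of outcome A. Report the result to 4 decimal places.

MAP estimate of p_A = 0.5082

The posterior is Dirichlet(αᵢ + nᵢ) = Dirichlet(32, 9, 23).
For a Dirichlet(a₁,…,a_K) with all aᵢ > 1, the mode has j-th component (aⱼ − 1)/(Σaᵢ − K).
Here Σaᵢ = 64 and K = 3, so p_A = (32 − 1)/(64 − 3) = 31/61 ≈ 0.5082.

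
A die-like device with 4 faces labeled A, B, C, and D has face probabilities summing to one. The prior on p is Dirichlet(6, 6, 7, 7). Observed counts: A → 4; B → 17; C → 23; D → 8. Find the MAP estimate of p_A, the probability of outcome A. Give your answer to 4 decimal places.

MAP estimate of p_A = 0.1216

The posterior is Dirichlet(αᵢ + nᵢ) = Dirichlet(10, 23, 30, 15).
For a Dirichlet(a₁,…,a_K) with all aᵢ > 1, the mode has j-th component (aⱼ − 1)/(Σaᵢ − K).
Here Σaᵢ = 78 and K = 4, so p_A = (10 − 1)/(78 − 4) = 9/74 ≈ 0.1216.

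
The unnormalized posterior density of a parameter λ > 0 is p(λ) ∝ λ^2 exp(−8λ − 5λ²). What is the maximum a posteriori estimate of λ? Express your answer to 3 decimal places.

ℓ'(λ) = 2/λ − 8 − 10λ. Setting this to zero and multiplying by λ: 10λ² + 8λ − 2 = 0.
λ = (−8 + √(8² + 4·10·2)) / (2·10) = (−8 + √144) / 20 = (−8 + 12)/20 = 1/5.
ℓ''(λ) = −2/λ² − 10 < 0, confirming a maximum.

λ̂_MAP = 0.200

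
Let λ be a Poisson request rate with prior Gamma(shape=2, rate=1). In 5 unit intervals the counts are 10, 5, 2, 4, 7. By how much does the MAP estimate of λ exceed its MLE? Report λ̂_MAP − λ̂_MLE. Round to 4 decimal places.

MAP − MLE = -0.7667

Σxᵢ = 28. Posterior is Gamma(30, 6); MAP = (30−1)/6 = 29/6 ≈ 4.83333.
MLE = x̄ = 28/5 ≈ 5.60000.
Difference = 29/6 − 28/5 = -23/30 ≈ -0.7667.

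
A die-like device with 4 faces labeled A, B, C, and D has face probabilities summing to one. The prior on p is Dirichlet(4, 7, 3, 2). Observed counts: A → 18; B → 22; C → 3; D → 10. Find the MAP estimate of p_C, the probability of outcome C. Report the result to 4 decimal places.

MAP estimate of p_C = 0.0769

The posterior is Dirichlet(αᵢ + nᵢ) = Dirichlet(22, 29, 6, 12).
For a Dirichlet(a₁,…,a_K) with all aᵢ > 1, the mode has j-th component (aⱼ − 1)/(Σaᵢ − K).
Here Σaᵢ = 69 and K = 4, so p_C = (6 − 1)/(69 − 4) = 5/65 ≈ 0.0769.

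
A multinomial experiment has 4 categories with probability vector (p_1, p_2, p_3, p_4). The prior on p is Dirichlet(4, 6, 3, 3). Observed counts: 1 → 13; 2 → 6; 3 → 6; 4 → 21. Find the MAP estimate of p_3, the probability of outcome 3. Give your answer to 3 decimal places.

MAP estimate: 0.138

The posterior is Dirichlet(αᵢ + nᵢ) = Dirichlet(17, 12, 9, 24).
For a Dirichlet(a₁,…,a_K) with all aᵢ > 1, the mode has j-th component (aⱼ − 1)/(Σaᵢ − K).
Here Σaᵢ = 62 and K = 4, so p_3 = (9 − 1)/(62 − 4) = 8/58 ≈ 0.138.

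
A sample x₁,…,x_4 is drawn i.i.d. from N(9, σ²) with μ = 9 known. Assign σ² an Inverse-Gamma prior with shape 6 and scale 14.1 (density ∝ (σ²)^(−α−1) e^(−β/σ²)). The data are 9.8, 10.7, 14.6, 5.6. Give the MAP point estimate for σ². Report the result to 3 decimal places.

Sum of squared deviations about the known mean: SS = (9.8−9)² + (10.7−9)² + (14.6−9)² + (5.6−9)² = 46.45.
The Normal likelihood contributes (σ²)^(−n/2) exp(−SS/(2σ²)), so the posterior is Inverse-Gamma(α + n/2, β + SS/2) = Inverse-Gamma(8, 37.325).
The mode of Inverse-Gamma(a, b) is b/(a+1) = 37.325/9 ≈ 4.147.

σ̂²_MAP = 4.147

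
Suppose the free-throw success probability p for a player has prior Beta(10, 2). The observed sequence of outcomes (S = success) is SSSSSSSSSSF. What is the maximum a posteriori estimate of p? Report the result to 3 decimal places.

p̂_MAP = 0.905

Prior: Beta(10, 2).
Data: 10 successes in 11 trials (from the sequence). The binomial likelihood contributes p^10(1−p)^1, so the posterior is Beta(10+10, 2+1) = Beta(20, 3).
For Beta(a, b) with a, b > 1 the mode is (a−1)/(a+b−2) = 19/21 ≈ 0.905.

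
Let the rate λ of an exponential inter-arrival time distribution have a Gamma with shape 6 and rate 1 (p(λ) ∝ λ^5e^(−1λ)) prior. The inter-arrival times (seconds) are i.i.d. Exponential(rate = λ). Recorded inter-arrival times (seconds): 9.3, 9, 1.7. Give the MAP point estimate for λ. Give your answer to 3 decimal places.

λ̂_MAP = 0.381

The Exponential(rate=λ) likelihood is ∝ λ^n e^(−λΣtᵢ). Here n = 3 and Σtᵢ = 9.3 + 9 + 1.7 = 20.
Posterior ∝ λ^5e^(−1λ) · λ^3e^(−20λ) = λ^8e^(−21λ), i.e. Gamma(9, 21).
Mode = (a−1)/b = 8/21 ≈ 0.381.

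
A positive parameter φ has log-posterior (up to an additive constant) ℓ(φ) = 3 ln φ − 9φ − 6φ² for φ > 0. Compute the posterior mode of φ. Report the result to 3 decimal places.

ℓ'(φ) = 3/φ − 9 − 12φ. Setting this to zero and multiplying by φ: 12φ² + 9φ − 3 = 0.
φ = (−9 + √(9² + 4·12·3)) / (2·12) = (−9 + √225) / 24 = (−9 + 15)/24 = 1/4.
ℓ''(φ) = −3/φ² − 12 < 0, confirming a maximum.

φ̂_MAP = 0.250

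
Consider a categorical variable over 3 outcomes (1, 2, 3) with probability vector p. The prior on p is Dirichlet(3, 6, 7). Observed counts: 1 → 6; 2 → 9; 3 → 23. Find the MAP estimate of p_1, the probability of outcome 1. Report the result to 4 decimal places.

The posterior is Dirichlet(αᵢ + nᵢ) = Dirichlet(9, 15, 30).
For a Dirichlet(a₁,…,a_K) with all aᵢ > 1, the mode has j-th component (aⱼ − 1)/(Σaᵢ − K).
Here Σaᵢ = 54 and K = 3, so p_1 = (9 − 1)/(54 − 3) = 8/51 ≈ 0.1569.

MAP estimate: 0.1569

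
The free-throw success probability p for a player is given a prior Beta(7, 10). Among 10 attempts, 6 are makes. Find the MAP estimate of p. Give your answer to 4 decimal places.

Prior: Beta(7, 10).
Data: 6 successes in 10 trials. The binomial likelihood contributes p^6(1−p)^4, so the posterior is Beta(7+6, 10+4) = Beta(13, 14).
For Beta(a, b) with a, b > 1 the mode is (a−1)/(a+b−2) = 12/25 ≈ 0.4800.

p̂_MAP = 0.4800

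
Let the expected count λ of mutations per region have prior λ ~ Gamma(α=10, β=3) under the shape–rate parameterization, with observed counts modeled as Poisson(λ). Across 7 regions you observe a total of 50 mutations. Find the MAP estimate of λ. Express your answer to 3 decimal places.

Σxᵢ = 50, n = 7.
Posterior ∝ λ^9e^(−3λ) · λ^50e^(−7λ) = λ^59e^(−10λ), i.e. Gamma(shape=60, rate=10).
The mode of a Gamma(a, b) with a ≥ 1 (shape–rate) is (a−1)/b = 59/10 ≈ 5.900.

λ̂_MAP = 5.900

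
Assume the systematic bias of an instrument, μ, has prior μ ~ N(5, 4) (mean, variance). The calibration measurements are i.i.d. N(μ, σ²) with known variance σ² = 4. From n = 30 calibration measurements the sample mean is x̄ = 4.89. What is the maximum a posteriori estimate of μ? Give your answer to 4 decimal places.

μ̂_MAP = 4.8935

n = 30, x̄ = 4.89.
For a Normal prior and Normal likelihood with known variance, the posterior is Normal; its mode equals its mean, the precision-weighted average.
Prior precision 1/σ₀² = 1/4 = 0.25; data precision n/σ² = 30/4 = 7.5.
μ̂ = (0.25·5 + 7.5·4.89) / (0.25 + 7.5) = 37.925/7.75 = 1517/310 ≈ 4.8935.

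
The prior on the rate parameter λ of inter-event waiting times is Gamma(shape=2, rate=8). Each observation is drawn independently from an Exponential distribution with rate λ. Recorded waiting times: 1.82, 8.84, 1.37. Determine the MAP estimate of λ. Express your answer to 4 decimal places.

The Exponential(rate=λ) likelihood is ∝ λ^n e^(−λΣtᵢ). Here n = 3 and Σtᵢ = 1.82 + 8.84 + 1.37 = 12.03.
Posterior ∝ λe^(−8λ) · λ^3e^(−12.03λ) = λ^4e^(−20.03λ), i.e. Gamma(5, 20.03).
Mode = (a−1)/b = 4/20.03 ≈ 0.1997.

λ̂_MAP = 0.1997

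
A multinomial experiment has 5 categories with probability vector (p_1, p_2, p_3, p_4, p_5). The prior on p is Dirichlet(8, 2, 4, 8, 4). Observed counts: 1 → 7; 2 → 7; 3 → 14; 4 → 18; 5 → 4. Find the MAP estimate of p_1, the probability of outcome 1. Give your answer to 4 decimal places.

The posterior is Dirichlet(αᵢ + nᵢ) = Dirichlet(15, 9, 18, 26, 8).
For a Dirichlet(a₁,…,a_K) with all aᵢ > 1, the mode has j-th component (aⱼ − 1)/(Σaᵢ − K).
Here Σaᵢ = 76 and K = 5, so p_1 = (15 − 1)/(76 − 5) = 14/71 ≈ 0.1972.

MAP estimate: 0.1972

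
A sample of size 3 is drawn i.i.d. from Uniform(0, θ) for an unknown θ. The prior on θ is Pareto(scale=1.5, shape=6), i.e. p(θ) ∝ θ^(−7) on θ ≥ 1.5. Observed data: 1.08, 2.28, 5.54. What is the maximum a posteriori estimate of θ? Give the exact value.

θ̂_MAP = 5.54

The Uniform(0, θ) likelihood is θ^(−n) for θ ≥ max(xᵢ), zero otherwise. Here max(xᵢ) = 5.54.
Posterior ∝ θ^(−7) · θ^(−3) = θ^(−10) on θ ≥ max(1.5, 5.54) = 5.54.
This density is strictly decreasing in θ, so the posterior mode lies at the lower boundary of the support.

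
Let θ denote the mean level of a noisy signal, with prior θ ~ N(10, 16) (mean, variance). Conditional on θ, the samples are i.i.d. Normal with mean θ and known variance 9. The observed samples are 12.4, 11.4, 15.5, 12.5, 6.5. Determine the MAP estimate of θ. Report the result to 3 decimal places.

n = 5; x̄ = (12.4 + 11.4 + 15.5 + 12.5 + 6.5)/5 = 58.3/5 = 11.66.
For a Normal prior and Normal likelihood with known variance, the posterior is Normal; its mode equals its mean, the precision-weighted average.
Prior precision 1/σ₀² = 1/16 = 0.0625; data precision n/σ² = 5/9.
θ̂ = (0.0625·10 + (5/9)·11.66) / (0.0625 + 5/9) = (2557/360)/(89/144) = 5114/445 ≈ 11.492.

θ̂_MAP = 11.492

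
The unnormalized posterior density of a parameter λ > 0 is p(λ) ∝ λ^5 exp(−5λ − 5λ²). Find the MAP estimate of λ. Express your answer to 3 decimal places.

λ̂_MAP = 0.500

ℓ'(λ) = 5/λ − 5 − 10λ. Setting this to zero and multiplying by λ: 10λ² + 5λ − 5 = 0.
λ = (−5 + √(5² + 4·10·5)) / (2·10) = (−5 + √225) / 20 = (−5 + 15)/20 = 1/2.
ℓ''(λ) = −5/λ² − 10 < 0, confirming a maximum.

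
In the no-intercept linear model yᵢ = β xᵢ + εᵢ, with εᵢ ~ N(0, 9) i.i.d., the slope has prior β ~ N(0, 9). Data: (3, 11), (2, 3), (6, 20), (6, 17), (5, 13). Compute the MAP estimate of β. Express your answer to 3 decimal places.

log p(β | y) = −Σ(yᵢ − βxᵢ)²/(2·9) − β²/(2·9) + const.
Setting the derivative to zero: Σxᵢ(yᵢ − βxᵢ)/9 − β/9 = 0, so β = Σxᵢyᵢ / (Σxᵢ² + σ²/τ²).
Σxᵢyᵢ = 3·11 + 2·3 + 6·20 + 6·17 + 5·13 = 326; Σxᵢ² = 110; σ²/τ² = 1.
β̂_MAP = 326 / (110 + 1) = 326/111 ≈ 2.937.

β̂_MAP = 2.937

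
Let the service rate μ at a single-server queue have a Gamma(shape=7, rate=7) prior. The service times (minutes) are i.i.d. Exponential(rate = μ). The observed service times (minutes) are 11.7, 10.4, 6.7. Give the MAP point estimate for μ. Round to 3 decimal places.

μ̂_MAP = 0.251

The Exponential(rate=μ) likelihood is ∝ μ^n e^(−μΣtᵢ). Here n = 3 and Σtᵢ = 11.7 + 10.4 + 6.7 = 28.8.
Posterior ∝ μ^6e^(−7μ) · μ^3e^(−28.8μ) = μ^9e^(−35.8μ), i.e. Gamma(10, 35.8).
Mode = (a−1)/b = 9/35.8 ≈ 0.251.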